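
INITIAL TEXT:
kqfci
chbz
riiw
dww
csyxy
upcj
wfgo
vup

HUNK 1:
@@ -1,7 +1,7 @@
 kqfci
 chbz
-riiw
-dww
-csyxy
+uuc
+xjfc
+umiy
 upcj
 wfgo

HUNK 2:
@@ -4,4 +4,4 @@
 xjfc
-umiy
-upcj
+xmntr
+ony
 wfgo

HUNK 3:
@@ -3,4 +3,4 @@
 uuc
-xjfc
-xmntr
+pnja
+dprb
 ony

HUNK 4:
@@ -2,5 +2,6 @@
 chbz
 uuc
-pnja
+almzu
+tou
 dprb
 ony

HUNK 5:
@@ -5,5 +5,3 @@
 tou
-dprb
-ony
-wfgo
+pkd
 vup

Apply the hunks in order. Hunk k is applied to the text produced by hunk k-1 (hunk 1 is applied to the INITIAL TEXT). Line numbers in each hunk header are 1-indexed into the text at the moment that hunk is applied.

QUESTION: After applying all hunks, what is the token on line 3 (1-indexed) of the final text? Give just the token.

Hunk 1: at line 1 remove [riiw,dww,csyxy] add [uuc,xjfc,umiy] -> 8 lines: kqfci chbz uuc xjfc umiy upcj wfgo vup
Hunk 2: at line 4 remove [umiy,upcj] add [xmntr,ony] -> 8 lines: kqfci chbz uuc xjfc xmntr ony wfgo vup
Hunk 3: at line 3 remove [xjfc,xmntr] add [pnja,dprb] -> 8 lines: kqfci chbz uuc pnja dprb ony wfgo vup
Hunk 4: at line 2 remove [pnja] add [almzu,tou] -> 9 lines: kqfci chbz uuc almzu tou dprb ony wfgo vup
Hunk 5: at line 5 remove [dprb,ony,wfgo] add [pkd] -> 7 lines: kqfci chbz uuc almzu tou pkd vup
Final line 3: uuc

Answer: uuc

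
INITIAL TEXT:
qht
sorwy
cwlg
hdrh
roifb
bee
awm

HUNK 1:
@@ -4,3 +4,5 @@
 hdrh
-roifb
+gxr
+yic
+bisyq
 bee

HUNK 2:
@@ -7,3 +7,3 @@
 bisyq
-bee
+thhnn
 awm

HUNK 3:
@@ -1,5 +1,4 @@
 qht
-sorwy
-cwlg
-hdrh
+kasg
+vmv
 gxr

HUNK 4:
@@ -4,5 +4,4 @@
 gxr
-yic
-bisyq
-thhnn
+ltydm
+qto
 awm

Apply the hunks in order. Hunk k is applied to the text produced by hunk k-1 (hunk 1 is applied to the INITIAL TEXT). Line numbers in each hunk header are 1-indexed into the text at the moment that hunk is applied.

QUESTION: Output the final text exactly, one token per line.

Hunk 1: at line 4 remove [roifb] add [gxr,yic,bisyq] -> 9 lines: qht sorwy cwlg hdrh gxr yic bisyq bee awm
Hunk 2: at line 7 remove [bee] add [thhnn] -> 9 lines: qht sorwy cwlg hdrh gxr yic bisyq thhnn awm
Hunk 3: at line 1 remove [sorwy,cwlg,hdrh] add [kasg,vmv] -> 8 lines: qht kasg vmv gxr yic bisyq thhnn awm
Hunk 4: at line 4 remove [yic,bisyq,thhnn] add [ltydm,qto] -> 7 lines: qht kasg vmv gxr ltydm qto awm

Answer: qht
kasg
vmv
gxr
ltydm
qto
awm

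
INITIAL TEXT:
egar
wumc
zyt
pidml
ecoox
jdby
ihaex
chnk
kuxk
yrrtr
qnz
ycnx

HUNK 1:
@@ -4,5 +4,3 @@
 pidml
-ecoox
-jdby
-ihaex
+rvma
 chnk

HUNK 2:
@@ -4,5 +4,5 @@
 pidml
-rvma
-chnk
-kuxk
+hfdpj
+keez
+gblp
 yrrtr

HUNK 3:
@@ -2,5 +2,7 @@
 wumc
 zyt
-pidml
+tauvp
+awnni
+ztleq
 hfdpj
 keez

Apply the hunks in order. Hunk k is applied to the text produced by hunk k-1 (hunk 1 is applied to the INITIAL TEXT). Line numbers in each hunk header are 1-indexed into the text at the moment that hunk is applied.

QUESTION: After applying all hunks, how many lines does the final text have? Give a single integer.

Hunk 1: at line 4 remove [ecoox,jdby,ihaex] add [rvma] -> 10 lines: egar wumc zyt pidml rvma chnk kuxk yrrtr qnz ycnx
Hunk 2: at line 4 remove [rvma,chnk,kuxk] add [hfdpj,keez,gblp] -> 10 lines: egar wumc zyt pidml hfdpj keez gblp yrrtr qnz ycnx
Hunk 3: at line 2 remove [pidml] add [tauvp,awnni,ztleq] -> 12 lines: egar wumc zyt tauvp awnni ztleq hfdpj keez gblp yrrtr qnz ycnx
Final line count: 12

Answer: 12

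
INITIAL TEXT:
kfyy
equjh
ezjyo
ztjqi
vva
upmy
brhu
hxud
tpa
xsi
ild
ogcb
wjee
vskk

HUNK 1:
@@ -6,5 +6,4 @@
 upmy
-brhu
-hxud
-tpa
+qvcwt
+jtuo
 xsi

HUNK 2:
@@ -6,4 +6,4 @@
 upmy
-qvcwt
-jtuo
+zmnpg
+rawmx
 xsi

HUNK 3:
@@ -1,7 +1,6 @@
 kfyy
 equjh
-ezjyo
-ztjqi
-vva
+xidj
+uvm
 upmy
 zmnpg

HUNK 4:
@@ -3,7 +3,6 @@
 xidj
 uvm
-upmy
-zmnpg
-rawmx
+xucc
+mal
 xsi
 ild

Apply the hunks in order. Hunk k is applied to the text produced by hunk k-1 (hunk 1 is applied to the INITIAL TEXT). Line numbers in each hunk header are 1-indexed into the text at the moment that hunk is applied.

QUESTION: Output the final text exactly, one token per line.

Answer: kfyy
equjh
xidj
uvm
xucc
mal
xsi
ild
ogcb
wjee
vskk

Derivation:
Hunk 1: at line 6 remove [brhu,hxud,tpa] add [qvcwt,jtuo] -> 13 lines: kfyy equjh ezjyo ztjqi vva upmy qvcwt jtuo xsi ild ogcb wjee vskk
Hunk 2: at line 6 remove [qvcwt,jtuo] add [zmnpg,rawmx] -> 13 lines: kfyy equjh ezjyo ztjqi vva upmy zmnpg rawmx xsi ild ogcb wjee vskk
Hunk 3: at line 1 remove [ezjyo,ztjqi,vva] add [xidj,uvm] -> 12 lines: kfyy equjh xidj uvm upmy zmnpg rawmx xsi ild ogcb wjee vskk
Hunk 4: at line 3 remove [upmy,zmnpg,rawmx] add [xucc,mal] -> 11 lines: kfyy equjh xidj uvm xucc mal xsi ild ogcb wjee vskk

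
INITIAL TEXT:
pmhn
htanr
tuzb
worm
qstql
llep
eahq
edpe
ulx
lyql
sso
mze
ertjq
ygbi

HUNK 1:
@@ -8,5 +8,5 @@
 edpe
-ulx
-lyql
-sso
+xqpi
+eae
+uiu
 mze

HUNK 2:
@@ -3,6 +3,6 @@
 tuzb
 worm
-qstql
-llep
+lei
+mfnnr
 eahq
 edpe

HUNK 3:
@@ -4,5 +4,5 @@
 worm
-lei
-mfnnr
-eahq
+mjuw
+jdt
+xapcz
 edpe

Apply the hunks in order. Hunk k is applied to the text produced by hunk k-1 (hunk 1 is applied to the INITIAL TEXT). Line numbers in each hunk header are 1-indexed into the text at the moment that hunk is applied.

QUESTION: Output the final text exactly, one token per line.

Answer: pmhn
htanr
tuzb
worm
mjuw
jdt
xapcz
edpe
xqpi
eae
uiu
mze
ertjq
ygbi

Derivation:
Hunk 1: at line 8 remove [ulx,lyql,sso] add [xqpi,eae,uiu] -> 14 lines: pmhn htanr tuzb worm qstql llep eahq edpe xqpi eae uiu mze ertjq ygbi
Hunk 2: at line 3 remove [qstql,llep] add [lei,mfnnr] -> 14 lines: pmhn htanr tuzb worm lei mfnnr eahq edpe xqpi eae uiu mze ertjq ygbi
Hunk 3: at line 4 remove [lei,mfnnr,eahq] add [mjuw,jdt,xapcz] -> 14 lines: pmhn htanr tuzb worm mjuw jdt xapcz edpe xqpi eae uiu mze ertjq ygbi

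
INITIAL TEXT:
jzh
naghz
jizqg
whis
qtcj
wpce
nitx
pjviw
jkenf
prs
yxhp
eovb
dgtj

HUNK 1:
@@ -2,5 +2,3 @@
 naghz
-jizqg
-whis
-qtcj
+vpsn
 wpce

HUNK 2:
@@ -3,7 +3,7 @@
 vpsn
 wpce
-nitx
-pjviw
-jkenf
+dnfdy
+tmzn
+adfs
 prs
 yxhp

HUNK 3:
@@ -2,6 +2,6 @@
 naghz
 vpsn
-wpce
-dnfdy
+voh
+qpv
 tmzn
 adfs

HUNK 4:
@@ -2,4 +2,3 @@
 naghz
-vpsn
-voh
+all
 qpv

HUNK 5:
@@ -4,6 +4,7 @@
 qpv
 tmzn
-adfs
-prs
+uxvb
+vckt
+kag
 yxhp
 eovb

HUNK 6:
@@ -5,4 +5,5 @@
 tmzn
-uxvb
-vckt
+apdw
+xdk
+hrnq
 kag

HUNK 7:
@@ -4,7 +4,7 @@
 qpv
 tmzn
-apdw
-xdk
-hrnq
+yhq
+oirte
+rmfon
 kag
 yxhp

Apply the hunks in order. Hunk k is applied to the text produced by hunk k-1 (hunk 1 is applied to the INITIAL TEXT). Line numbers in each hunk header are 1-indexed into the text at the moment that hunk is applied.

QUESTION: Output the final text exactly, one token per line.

Answer: jzh
naghz
all
qpv
tmzn
yhq
oirte
rmfon
kag
yxhp
eovb
dgtj

Derivation:
Hunk 1: at line 2 remove [jizqg,whis,qtcj] add [vpsn] -> 11 lines: jzh naghz vpsn wpce nitx pjviw jkenf prs yxhp eovb dgtj
Hunk 2: at line 3 remove [nitx,pjviw,jkenf] add [dnfdy,tmzn,adfs] -> 11 lines: jzh naghz vpsn wpce dnfdy tmzn adfs prs yxhp eovb dgtj
Hunk 3: at line 2 remove [wpce,dnfdy] add [voh,qpv] -> 11 lines: jzh naghz vpsn voh qpv tmzn adfs prs yxhp eovb dgtj
Hunk 4: at line 2 remove [vpsn,voh] add [all] -> 10 lines: jzh naghz all qpv tmzn adfs prs yxhp eovb dgtj
Hunk 5: at line 4 remove [adfs,prs] add [uxvb,vckt,kag] -> 11 lines: jzh naghz all qpv tmzn uxvb vckt kag yxhp eovb dgtj
Hunk 6: at line 5 remove [uxvb,vckt] add [apdw,xdk,hrnq] -> 12 lines: jzh naghz all qpv tmzn apdw xdk hrnq kag yxhp eovb dgtj
Hunk 7: at line 4 remove [apdw,xdk,hrnq] add [yhq,oirte,rmfon] -> 12 lines: jzh naghz all qpv tmzn yhq oirte rmfon kag yxhp eovb dgtj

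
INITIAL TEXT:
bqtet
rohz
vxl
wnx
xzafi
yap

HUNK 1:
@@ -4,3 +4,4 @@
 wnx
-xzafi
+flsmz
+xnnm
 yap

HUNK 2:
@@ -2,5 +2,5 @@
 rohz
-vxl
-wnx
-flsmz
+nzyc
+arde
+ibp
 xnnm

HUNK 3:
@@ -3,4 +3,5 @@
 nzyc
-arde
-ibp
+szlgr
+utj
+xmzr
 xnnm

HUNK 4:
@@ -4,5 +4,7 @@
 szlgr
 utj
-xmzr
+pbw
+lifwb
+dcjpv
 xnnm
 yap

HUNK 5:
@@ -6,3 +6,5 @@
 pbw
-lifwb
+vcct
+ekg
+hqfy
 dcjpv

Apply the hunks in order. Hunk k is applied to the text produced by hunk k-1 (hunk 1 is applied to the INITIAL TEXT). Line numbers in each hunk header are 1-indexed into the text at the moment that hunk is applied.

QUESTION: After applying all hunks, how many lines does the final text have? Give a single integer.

Answer: 12

Derivation:
Hunk 1: at line 4 remove [xzafi] add [flsmz,xnnm] -> 7 lines: bqtet rohz vxl wnx flsmz xnnm yap
Hunk 2: at line 2 remove [vxl,wnx,flsmz] add [nzyc,arde,ibp] -> 7 lines: bqtet rohz nzyc arde ibp xnnm yap
Hunk 3: at line 3 remove [arde,ibp] add [szlgr,utj,xmzr] -> 8 lines: bqtet rohz nzyc szlgr utj xmzr xnnm yap
Hunk 4: at line 4 remove [xmzr] add [pbw,lifwb,dcjpv] -> 10 lines: bqtet rohz nzyc szlgr utj pbw lifwb dcjpv xnnm yap
Hunk 5: at line 6 remove [lifwb] add [vcct,ekg,hqfy] -> 12 lines: bqtet rohz nzyc szlgr utj pbw vcct ekg hqfy dcjpv xnnm yap
Final line count: 12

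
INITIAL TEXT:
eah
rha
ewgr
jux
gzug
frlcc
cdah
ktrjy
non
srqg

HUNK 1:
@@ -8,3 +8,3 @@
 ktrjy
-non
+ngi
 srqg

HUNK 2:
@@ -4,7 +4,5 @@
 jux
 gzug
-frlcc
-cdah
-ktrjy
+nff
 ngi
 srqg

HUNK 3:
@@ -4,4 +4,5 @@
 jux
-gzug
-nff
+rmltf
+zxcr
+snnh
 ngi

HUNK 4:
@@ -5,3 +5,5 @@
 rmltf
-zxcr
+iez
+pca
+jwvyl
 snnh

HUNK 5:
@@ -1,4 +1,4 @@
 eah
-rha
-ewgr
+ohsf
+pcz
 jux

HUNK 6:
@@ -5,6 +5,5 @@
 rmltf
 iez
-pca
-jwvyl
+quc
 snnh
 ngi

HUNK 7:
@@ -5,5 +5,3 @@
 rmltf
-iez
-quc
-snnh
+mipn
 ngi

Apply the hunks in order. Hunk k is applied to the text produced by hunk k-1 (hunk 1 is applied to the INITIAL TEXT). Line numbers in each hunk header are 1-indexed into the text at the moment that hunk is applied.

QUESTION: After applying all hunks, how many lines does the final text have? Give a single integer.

Hunk 1: at line 8 remove [non] add [ngi] -> 10 lines: eah rha ewgr jux gzug frlcc cdah ktrjy ngi srqg
Hunk 2: at line 4 remove [frlcc,cdah,ktrjy] add [nff] -> 8 lines: eah rha ewgr jux gzug nff ngi srqg
Hunk 3: at line 4 remove [gzug,nff] add [rmltf,zxcr,snnh] -> 9 lines: eah rha ewgr jux rmltf zxcr snnh ngi srqg
Hunk 4: at line 5 remove [zxcr] add [iez,pca,jwvyl] -> 11 lines: eah rha ewgr jux rmltf iez pca jwvyl snnh ngi srqg
Hunk 5: at line 1 remove [rha,ewgr] add [ohsf,pcz] -> 11 lines: eah ohsf pcz jux rmltf iez pca jwvyl snnh ngi srqg
Hunk 6: at line 5 remove [pca,jwvyl] add [quc] -> 10 lines: eah ohsf pcz jux rmltf iez quc snnh ngi srqg
Hunk 7: at line 5 remove [iez,quc,snnh] add [mipn] -> 8 lines: eah ohsf pcz jux rmltf mipn ngi srqg
Final line count: 8

Answer: 8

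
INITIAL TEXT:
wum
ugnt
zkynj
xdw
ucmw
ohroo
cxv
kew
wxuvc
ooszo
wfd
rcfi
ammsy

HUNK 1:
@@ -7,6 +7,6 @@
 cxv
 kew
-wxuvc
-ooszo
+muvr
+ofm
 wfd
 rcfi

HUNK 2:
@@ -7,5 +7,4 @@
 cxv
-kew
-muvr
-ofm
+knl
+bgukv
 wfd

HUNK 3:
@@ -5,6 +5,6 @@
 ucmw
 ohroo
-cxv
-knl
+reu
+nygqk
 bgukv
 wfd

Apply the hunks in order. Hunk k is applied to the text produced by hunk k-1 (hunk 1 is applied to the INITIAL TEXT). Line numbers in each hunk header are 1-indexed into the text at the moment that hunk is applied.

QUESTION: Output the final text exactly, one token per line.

Answer: wum
ugnt
zkynj
xdw
ucmw
ohroo
reu
nygqk
bgukv
wfd
rcfi
ammsy

Derivation:
Hunk 1: at line 7 remove [wxuvc,ooszo] add [muvr,ofm] -> 13 lines: wum ugnt zkynj xdw ucmw ohroo cxv kew muvr ofm wfd rcfi ammsy
Hunk 2: at line 7 remove [kew,muvr,ofm] add [knl,bgukv] -> 12 lines: wum ugnt zkynj xdw ucmw ohroo cxv knl bgukv wfd rcfi ammsy
Hunk 3: at line 5 remove [cxv,knl] add [reu,nygqk] -> 12 lines: wum ugnt zkynj xdw ucmw ohroo reu nygqk bgukv wfd rcfi ammsy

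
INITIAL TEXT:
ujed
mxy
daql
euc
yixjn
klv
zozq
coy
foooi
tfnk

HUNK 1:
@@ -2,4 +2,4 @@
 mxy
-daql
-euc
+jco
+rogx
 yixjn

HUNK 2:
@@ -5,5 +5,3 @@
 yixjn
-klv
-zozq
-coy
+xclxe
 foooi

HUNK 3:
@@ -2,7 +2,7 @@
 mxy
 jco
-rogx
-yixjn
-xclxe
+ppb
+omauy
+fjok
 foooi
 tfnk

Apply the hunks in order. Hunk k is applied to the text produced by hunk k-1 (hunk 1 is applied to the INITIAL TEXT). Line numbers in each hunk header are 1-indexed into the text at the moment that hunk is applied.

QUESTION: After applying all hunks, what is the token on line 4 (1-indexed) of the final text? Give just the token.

Answer: ppb

Derivation:
Hunk 1: at line 2 remove [daql,euc] add [jco,rogx] -> 10 lines: ujed mxy jco rogx yixjn klv zozq coy foooi tfnk
Hunk 2: at line 5 remove [klv,zozq,coy] add [xclxe] -> 8 lines: ujed mxy jco rogx yixjn xclxe foooi tfnk
Hunk 3: at line 2 remove [rogx,yixjn,xclxe] add [ppb,omauy,fjok] -> 8 lines: ujed mxy jco ppb omauy fjok foooi tfnk
Final line 4: ppb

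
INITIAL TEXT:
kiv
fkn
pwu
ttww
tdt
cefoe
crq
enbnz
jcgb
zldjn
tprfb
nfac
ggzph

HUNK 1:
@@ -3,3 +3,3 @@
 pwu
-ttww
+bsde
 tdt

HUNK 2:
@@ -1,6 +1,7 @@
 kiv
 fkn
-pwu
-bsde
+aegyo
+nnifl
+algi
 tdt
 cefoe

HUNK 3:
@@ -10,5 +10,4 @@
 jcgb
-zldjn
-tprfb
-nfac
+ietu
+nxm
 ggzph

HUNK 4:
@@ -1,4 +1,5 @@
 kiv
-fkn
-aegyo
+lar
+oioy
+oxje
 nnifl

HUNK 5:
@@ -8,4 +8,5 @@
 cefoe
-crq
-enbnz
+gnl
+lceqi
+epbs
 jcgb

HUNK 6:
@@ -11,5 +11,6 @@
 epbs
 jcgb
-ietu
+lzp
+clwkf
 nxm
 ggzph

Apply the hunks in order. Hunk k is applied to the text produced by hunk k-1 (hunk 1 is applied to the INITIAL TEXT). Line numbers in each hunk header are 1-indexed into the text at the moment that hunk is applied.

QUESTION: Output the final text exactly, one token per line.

Hunk 1: at line 3 remove [ttww] add [bsde] -> 13 lines: kiv fkn pwu bsde tdt cefoe crq enbnz jcgb zldjn tprfb nfac ggzph
Hunk 2: at line 1 remove [pwu,bsde] add [aegyo,nnifl,algi] -> 14 lines: kiv fkn aegyo nnifl algi tdt cefoe crq enbnz jcgb zldjn tprfb nfac ggzph
Hunk 3: at line 10 remove [zldjn,tprfb,nfac] add [ietu,nxm] -> 13 lines: kiv fkn aegyo nnifl algi tdt cefoe crq enbnz jcgb ietu nxm ggzph
Hunk 4: at line 1 remove [fkn,aegyo] add [lar,oioy,oxje] -> 14 lines: kiv lar oioy oxje nnifl algi tdt cefoe crq enbnz jcgb ietu nxm ggzph
Hunk 5: at line 8 remove [crq,enbnz] add [gnl,lceqi,epbs] -> 15 lines: kiv lar oioy oxje nnifl algi tdt cefoe gnl lceqi epbs jcgb ietu nxm ggzph
Hunk 6: at line 11 remove [ietu] add [lzp,clwkf] -> 16 lines: kiv lar oioy oxje nnifl algi tdt cefoe gnl lceqi epbs jcgb lzp clwkf nxm ggzph

Answer: kiv
lar
oioy
oxje
nnifl
algi
tdt
cefoe
gnl
lceqi
epbs
jcgb
lzp
clwkf
nxm
ggzph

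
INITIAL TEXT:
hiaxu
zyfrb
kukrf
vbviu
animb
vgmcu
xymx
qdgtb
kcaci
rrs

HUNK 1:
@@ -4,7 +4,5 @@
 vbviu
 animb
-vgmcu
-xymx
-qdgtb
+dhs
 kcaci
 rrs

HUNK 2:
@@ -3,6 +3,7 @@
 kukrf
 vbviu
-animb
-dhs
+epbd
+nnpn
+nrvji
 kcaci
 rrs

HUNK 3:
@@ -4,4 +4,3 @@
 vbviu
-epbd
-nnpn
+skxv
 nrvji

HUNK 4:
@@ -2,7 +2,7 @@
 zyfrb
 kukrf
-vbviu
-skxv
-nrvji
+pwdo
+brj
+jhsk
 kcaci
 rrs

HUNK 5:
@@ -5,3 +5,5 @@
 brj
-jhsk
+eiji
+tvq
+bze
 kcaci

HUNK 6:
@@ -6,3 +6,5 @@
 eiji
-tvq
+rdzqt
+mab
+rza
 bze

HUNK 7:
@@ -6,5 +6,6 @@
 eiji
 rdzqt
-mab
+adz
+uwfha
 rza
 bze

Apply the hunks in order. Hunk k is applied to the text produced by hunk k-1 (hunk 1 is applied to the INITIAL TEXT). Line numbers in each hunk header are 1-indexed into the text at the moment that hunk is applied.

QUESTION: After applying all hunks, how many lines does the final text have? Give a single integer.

Answer: 13

Derivation:
Hunk 1: at line 4 remove [vgmcu,xymx,qdgtb] add [dhs] -> 8 lines: hiaxu zyfrb kukrf vbviu animb dhs kcaci rrs
Hunk 2: at line 3 remove [animb,dhs] add [epbd,nnpn,nrvji] -> 9 lines: hiaxu zyfrb kukrf vbviu epbd nnpn nrvji kcaci rrs
Hunk 3: at line 4 remove [epbd,nnpn] add [skxv] -> 8 lines: hiaxu zyfrb kukrf vbviu skxv nrvji kcaci rrs
Hunk 4: at line 2 remove [vbviu,skxv,nrvji] add [pwdo,brj,jhsk] -> 8 lines: hiaxu zyfrb kukrf pwdo brj jhsk kcaci rrs
Hunk 5: at line 5 remove [jhsk] add [eiji,tvq,bze] -> 10 lines: hiaxu zyfrb kukrf pwdo brj eiji tvq bze kcaci rrs
Hunk 6: at line 6 remove [tvq] add [rdzqt,mab,rza] -> 12 lines: hiaxu zyfrb kukrf pwdo brj eiji rdzqt mab rza bze kcaci rrs
Hunk 7: at line 6 remove [mab] add [adz,uwfha] -> 13 lines: hiaxu zyfrb kukrf pwdo brj eiji rdzqt adz uwfha rza bze kcaci rrs
Final line count: 13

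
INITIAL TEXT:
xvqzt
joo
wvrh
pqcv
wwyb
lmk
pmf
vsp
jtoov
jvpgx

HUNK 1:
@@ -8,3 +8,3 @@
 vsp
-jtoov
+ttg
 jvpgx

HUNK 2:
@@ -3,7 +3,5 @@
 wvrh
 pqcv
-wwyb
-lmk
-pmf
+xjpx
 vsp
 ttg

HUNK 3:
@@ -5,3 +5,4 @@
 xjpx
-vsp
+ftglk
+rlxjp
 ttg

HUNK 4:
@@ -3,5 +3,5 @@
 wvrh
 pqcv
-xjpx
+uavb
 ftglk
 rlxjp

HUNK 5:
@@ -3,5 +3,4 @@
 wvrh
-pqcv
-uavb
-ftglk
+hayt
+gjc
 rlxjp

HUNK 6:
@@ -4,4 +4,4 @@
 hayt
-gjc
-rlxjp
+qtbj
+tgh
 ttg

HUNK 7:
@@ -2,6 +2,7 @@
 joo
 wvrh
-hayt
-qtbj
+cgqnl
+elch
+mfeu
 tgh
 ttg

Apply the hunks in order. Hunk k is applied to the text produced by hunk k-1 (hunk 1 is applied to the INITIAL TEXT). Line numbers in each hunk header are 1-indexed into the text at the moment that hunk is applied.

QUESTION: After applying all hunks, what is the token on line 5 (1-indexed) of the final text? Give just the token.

Hunk 1: at line 8 remove [jtoov] add [ttg] -> 10 lines: xvqzt joo wvrh pqcv wwyb lmk pmf vsp ttg jvpgx
Hunk 2: at line 3 remove [wwyb,lmk,pmf] add [xjpx] -> 8 lines: xvqzt joo wvrh pqcv xjpx vsp ttg jvpgx
Hunk 3: at line 5 remove [vsp] add [ftglk,rlxjp] -> 9 lines: xvqzt joo wvrh pqcv xjpx ftglk rlxjp ttg jvpgx
Hunk 4: at line 3 remove [xjpx] add [uavb] -> 9 lines: xvqzt joo wvrh pqcv uavb ftglk rlxjp ttg jvpgx
Hunk 5: at line 3 remove [pqcv,uavb,ftglk] add [hayt,gjc] -> 8 lines: xvqzt joo wvrh hayt gjc rlxjp ttg jvpgx
Hunk 6: at line 4 remove [gjc,rlxjp] add [qtbj,tgh] -> 8 lines: xvqzt joo wvrh hayt qtbj tgh ttg jvpgx
Hunk 7: at line 2 remove [hayt,qtbj] add [cgqnl,elch,mfeu] -> 9 lines: xvqzt joo wvrh cgqnl elch mfeu tgh ttg jvpgx
Final line 5: elch

Answer: elch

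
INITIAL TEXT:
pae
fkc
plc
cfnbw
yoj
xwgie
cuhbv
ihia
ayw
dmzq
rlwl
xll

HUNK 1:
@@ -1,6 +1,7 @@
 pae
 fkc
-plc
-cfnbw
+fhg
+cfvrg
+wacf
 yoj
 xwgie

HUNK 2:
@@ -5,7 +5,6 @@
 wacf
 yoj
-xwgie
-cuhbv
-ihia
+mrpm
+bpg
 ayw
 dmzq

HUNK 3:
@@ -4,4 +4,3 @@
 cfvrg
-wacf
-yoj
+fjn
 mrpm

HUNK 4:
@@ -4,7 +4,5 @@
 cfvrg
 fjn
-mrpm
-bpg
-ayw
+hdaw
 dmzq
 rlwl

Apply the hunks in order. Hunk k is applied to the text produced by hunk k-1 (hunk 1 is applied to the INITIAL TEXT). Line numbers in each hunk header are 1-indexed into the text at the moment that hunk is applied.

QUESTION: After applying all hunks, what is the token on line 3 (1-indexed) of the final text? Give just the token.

Hunk 1: at line 1 remove [plc,cfnbw] add [fhg,cfvrg,wacf] -> 13 lines: pae fkc fhg cfvrg wacf yoj xwgie cuhbv ihia ayw dmzq rlwl xll
Hunk 2: at line 5 remove [xwgie,cuhbv,ihia] add [mrpm,bpg] -> 12 lines: pae fkc fhg cfvrg wacf yoj mrpm bpg ayw dmzq rlwl xll
Hunk 3: at line 4 remove [wacf,yoj] add [fjn] -> 11 lines: pae fkc fhg cfvrg fjn mrpm bpg ayw dmzq rlwl xll
Hunk 4: at line 4 remove [mrpm,bpg,ayw] add [hdaw] -> 9 lines: pae fkc fhg cfvrg fjn hdaw dmzq rlwl xll
Final line 3: fhg

Answer: fhg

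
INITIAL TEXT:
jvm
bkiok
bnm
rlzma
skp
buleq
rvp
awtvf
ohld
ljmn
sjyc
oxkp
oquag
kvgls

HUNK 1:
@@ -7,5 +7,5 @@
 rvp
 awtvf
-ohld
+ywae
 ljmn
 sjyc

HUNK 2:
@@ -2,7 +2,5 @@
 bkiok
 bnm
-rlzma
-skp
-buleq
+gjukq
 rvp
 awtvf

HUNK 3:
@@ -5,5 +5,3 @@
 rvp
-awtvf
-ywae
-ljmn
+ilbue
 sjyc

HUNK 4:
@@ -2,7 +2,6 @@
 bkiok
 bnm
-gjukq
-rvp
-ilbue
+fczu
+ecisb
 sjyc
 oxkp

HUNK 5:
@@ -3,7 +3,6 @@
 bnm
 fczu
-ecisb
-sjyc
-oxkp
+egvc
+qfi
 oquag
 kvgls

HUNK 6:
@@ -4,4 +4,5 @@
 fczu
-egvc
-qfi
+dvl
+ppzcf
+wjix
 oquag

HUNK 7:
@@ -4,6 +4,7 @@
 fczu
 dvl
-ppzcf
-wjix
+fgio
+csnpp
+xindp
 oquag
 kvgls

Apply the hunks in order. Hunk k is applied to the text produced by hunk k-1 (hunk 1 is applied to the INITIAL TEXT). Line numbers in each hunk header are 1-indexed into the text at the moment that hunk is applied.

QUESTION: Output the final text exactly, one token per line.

Answer: jvm
bkiok
bnm
fczu
dvl
fgio
csnpp
xindp
oquag
kvgls

Derivation:
Hunk 1: at line 7 remove [ohld] add [ywae] -> 14 lines: jvm bkiok bnm rlzma skp buleq rvp awtvf ywae ljmn sjyc oxkp oquag kvgls
Hunk 2: at line 2 remove [rlzma,skp,buleq] add [gjukq] -> 12 lines: jvm bkiok bnm gjukq rvp awtvf ywae ljmn sjyc oxkp oquag kvgls
Hunk 3: at line 5 remove [awtvf,ywae,ljmn] add [ilbue] -> 10 lines: jvm bkiok bnm gjukq rvp ilbue sjyc oxkp oquag kvgls
Hunk 4: at line 2 remove [gjukq,rvp,ilbue] add [fczu,ecisb] -> 9 lines: jvm bkiok bnm fczu ecisb sjyc oxkp oquag kvgls
Hunk 5: at line 3 remove [ecisb,sjyc,oxkp] add [egvc,qfi] -> 8 lines: jvm bkiok bnm fczu egvc qfi oquag kvgls
Hunk 6: at line 4 remove [egvc,qfi] add [dvl,ppzcf,wjix] -> 9 lines: jvm bkiok bnm fczu dvl ppzcf wjix oquag kvgls
Hunk 7: at line 4 remove [ppzcf,wjix] add [fgio,csnpp,xindp] -> 10 lines: jvm bkiok bnm fczu dvl fgio csnpp xindp oquag kvgls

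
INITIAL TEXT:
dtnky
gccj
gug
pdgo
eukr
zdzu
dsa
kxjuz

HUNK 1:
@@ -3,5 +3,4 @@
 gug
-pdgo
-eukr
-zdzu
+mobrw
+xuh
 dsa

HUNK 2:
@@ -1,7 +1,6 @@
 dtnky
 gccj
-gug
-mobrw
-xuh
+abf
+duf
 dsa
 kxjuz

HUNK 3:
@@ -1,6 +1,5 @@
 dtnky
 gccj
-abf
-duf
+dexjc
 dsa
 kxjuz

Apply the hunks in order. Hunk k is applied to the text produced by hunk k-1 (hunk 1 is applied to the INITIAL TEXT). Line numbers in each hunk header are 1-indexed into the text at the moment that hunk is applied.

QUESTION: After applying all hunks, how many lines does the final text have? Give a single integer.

Hunk 1: at line 3 remove [pdgo,eukr,zdzu] add [mobrw,xuh] -> 7 lines: dtnky gccj gug mobrw xuh dsa kxjuz
Hunk 2: at line 1 remove [gug,mobrw,xuh] add [abf,duf] -> 6 lines: dtnky gccj abf duf dsa kxjuz
Hunk 3: at line 1 remove [abf,duf] add [dexjc] -> 5 lines: dtnky gccj dexjc dsa kxjuz
Final line count: 5

Answer: 5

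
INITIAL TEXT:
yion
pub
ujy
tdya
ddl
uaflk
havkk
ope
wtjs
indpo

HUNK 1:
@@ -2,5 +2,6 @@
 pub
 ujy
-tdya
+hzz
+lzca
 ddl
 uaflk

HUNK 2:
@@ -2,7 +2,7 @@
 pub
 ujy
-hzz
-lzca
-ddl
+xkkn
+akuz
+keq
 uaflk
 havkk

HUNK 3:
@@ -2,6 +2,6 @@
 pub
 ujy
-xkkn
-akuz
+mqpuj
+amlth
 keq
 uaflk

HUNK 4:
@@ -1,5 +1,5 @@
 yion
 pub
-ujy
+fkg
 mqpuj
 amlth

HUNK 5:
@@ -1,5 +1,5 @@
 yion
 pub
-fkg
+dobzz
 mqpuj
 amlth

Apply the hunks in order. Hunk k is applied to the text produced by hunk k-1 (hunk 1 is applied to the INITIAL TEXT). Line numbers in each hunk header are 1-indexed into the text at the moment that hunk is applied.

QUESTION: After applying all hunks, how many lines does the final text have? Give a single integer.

Hunk 1: at line 2 remove [tdya] add [hzz,lzca] -> 11 lines: yion pub ujy hzz lzca ddl uaflk havkk ope wtjs indpo
Hunk 2: at line 2 remove [hzz,lzca,ddl] add [xkkn,akuz,keq] -> 11 lines: yion pub ujy xkkn akuz keq uaflk havkk ope wtjs indpo
Hunk 3: at line 2 remove [xkkn,akuz] add [mqpuj,amlth] -> 11 lines: yion pub ujy mqpuj amlth keq uaflk havkk ope wtjs indpo
Hunk 4: at line 1 remove [ujy] add [fkg] -> 11 lines: yion pub fkg mqpuj amlth keq uaflk havkk ope wtjs indpo
Hunk 5: at line 1 remove [fkg] add [dobzz] -> 11 lines: yion pub dobzz mqpuj amlth keq uaflk havkk ope wtjs indpo
Final line count: 11

Answer: 11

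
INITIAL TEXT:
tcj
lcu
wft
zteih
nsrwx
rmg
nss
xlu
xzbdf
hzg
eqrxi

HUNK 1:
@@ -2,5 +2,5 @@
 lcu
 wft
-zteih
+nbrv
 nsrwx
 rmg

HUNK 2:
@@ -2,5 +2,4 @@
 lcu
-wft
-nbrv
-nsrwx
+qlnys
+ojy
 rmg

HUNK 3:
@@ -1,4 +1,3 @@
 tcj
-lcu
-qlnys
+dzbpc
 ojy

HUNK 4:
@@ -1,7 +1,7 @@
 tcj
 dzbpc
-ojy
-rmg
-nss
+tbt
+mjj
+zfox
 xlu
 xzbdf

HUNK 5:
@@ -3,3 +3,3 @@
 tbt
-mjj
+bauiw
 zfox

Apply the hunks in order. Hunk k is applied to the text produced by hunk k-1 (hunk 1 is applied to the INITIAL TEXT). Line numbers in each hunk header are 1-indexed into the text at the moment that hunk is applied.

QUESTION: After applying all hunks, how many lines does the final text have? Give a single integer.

Answer: 9

Derivation:
Hunk 1: at line 2 remove [zteih] add [nbrv] -> 11 lines: tcj lcu wft nbrv nsrwx rmg nss xlu xzbdf hzg eqrxi
Hunk 2: at line 2 remove [wft,nbrv,nsrwx] add [qlnys,ojy] -> 10 lines: tcj lcu qlnys ojy rmg nss xlu xzbdf hzg eqrxi
Hunk 3: at line 1 remove [lcu,qlnys] add [dzbpc] -> 9 lines: tcj dzbpc ojy rmg nss xlu xzbdf hzg eqrxi
Hunk 4: at line 1 remove [ojy,rmg,nss] add [tbt,mjj,zfox] -> 9 lines: tcj dzbpc tbt mjj zfox xlu xzbdf hzg eqrxi
Hunk 5: at line 3 remove [mjj] add [bauiw] -> 9 lines: tcj dzbpc tbt bauiw zfox xlu xzbdf hzg eqrxi
Final line count: 9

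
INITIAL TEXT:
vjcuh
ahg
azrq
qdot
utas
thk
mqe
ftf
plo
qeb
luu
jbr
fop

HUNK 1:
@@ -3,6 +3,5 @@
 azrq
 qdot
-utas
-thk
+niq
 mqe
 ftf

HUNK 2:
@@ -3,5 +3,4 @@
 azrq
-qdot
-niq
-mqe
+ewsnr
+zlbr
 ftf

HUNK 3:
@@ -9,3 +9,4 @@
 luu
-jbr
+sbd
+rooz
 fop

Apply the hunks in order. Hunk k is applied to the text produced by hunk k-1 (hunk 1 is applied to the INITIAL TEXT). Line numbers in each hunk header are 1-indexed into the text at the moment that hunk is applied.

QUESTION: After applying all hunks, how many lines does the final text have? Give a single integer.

Hunk 1: at line 3 remove [utas,thk] add [niq] -> 12 lines: vjcuh ahg azrq qdot niq mqe ftf plo qeb luu jbr fop
Hunk 2: at line 3 remove [qdot,niq,mqe] add [ewsnr,zlbr] -> 11 lines: vjcuh ahg azrq ewsnr zlbr ftf plo qeb luu jbr fop
Hunk 3: at line 9 remove [jbr] add [sbd,rooz] -> 12 lines: vjcuh ahg azrq ewsnr zlbr ftf plo qeb luu sbd rooz fop
Final line count: 12

Answer: 12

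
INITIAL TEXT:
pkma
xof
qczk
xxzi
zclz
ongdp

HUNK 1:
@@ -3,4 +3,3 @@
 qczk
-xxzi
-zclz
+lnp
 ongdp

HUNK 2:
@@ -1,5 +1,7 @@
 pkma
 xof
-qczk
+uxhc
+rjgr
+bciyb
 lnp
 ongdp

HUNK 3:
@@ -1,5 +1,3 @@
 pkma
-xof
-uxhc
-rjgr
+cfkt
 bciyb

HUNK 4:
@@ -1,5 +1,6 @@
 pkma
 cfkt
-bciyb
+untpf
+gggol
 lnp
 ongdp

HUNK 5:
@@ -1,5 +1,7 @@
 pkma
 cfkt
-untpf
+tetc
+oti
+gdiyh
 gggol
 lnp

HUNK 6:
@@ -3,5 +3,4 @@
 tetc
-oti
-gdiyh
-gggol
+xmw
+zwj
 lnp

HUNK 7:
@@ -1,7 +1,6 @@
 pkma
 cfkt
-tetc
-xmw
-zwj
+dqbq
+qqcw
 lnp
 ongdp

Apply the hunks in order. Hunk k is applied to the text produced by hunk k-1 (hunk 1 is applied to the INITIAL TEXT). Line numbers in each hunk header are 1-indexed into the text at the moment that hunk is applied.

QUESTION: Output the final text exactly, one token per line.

Hunk 1: at line 3 remove [xxzi,zclz] add [lnp] -> 5 lines: pkma xof qczk lnp ongdp
Hunk 2: at line 1 remove [qczk] add [uxhc,rjgr,bciyb] -> 7 lines: pkma xof uxhc rjgr bciyb lnp ongdp
Hunk 3: at line 1 remove [xof,uxhc,rjgr] add [cfkt] -> 5 lines: pkma cfkt bciyb lnp ongdp
Hunk 4: at line 1 remove [bciyb] add [untpf,gggol] -> 6 lines: pkma cfkt untpf gggol lnp ongdp
Hunk 5: at line 1 remove [untpf] add [tetc,oti,gdiyh] -> 8 lines: pkma cfkt tetc oti gdiyh gggol lnp ongdp
Hunk 6: at line 3 remove [oti,gdiyh,gggol] add [xmw,zwj] -> 7 lines: pkma cfkt tetc xmw zwj lnp ongdp
Hunk 7: at line 1 remove [tetc,xmw,zwj] add [dqbq,qqcw] -> 6 lines: pkma cfkt dqbq qqcw lnp ongdp

Answer: pkma
cfkt
dqbq
qqcw
lnp
ongdp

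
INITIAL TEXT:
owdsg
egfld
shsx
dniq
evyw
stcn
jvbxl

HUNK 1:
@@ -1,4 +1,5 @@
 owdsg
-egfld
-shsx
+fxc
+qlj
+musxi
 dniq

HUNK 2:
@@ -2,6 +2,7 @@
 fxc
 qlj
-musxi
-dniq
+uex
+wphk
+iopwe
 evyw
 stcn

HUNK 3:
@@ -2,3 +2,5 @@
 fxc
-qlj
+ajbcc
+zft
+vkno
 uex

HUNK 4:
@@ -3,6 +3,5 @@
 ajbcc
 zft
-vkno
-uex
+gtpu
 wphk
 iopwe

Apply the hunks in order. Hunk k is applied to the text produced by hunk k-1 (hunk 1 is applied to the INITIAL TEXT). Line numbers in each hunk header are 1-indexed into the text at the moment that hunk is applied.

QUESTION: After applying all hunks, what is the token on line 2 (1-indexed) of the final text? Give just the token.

Hunk 1: at line 1 remove [egfld,shsx] add [fxc,qlj,musxi] -> 8 lines: owdsg fxc qlj musxi dniq evyw stcn jvbxl
Hunk 2: at line 2 remove [musxi,dniq] add [uex,wphk,iopwe] -> 9 lines: owdsg fxc qlj uex wphk iopwe evyw stcn jvbxl
Hunk 3: at line 2 remove [qlj] add [ajbcc,zft,vkno] -> 11 lines: owdsg fxc ajbcc zft vkno uex wphk iopwe evyw stcn jvbxl
Hunk 4: at line 3 remove [vkno,uex] add [gtpu] -> 10 lines: owdsg fxc ajbcc zft gtpu wphk iopwe evyw stcn jvbxl
Final line 2: fxc

Answer: fxc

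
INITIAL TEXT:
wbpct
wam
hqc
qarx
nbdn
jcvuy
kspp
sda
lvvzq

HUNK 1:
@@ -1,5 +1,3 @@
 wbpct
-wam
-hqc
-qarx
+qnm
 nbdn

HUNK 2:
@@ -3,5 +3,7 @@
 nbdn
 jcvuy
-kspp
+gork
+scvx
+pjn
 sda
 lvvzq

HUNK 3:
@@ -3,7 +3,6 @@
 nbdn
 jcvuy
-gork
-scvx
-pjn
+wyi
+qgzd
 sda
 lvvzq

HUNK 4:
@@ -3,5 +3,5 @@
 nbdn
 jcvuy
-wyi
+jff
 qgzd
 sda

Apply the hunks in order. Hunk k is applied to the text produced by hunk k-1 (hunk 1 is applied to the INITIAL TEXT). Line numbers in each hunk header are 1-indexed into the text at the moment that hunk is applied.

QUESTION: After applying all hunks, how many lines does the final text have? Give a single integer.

Hunk 1: at line 1 remove [wam,hqc,qarx] add [qnm] -> 7 lines: wbpct qnm nbdn jcvuy kspp sda lvvzq
Hunk 2: at line 3 remove [kspp] add [gork,scvx,pjn] -> 9 lines: wbpct qnm nbdn jcvuy gork scvx pjn sda lvvzq
Hunk 3: at line 3 remove [gork,scvx,pjn] add [wyi,qgzd] -> 8 lines: wbpct qnm nbdn jcvuy wyi qgzd sda lvvzq
Hunk 4: at line 3 remove [wyi] add [jff] -> 8 lines: wbpct qnm nbdn jcvuy jff qgzd sda lvvzq
Final line count: 8

Answer: 8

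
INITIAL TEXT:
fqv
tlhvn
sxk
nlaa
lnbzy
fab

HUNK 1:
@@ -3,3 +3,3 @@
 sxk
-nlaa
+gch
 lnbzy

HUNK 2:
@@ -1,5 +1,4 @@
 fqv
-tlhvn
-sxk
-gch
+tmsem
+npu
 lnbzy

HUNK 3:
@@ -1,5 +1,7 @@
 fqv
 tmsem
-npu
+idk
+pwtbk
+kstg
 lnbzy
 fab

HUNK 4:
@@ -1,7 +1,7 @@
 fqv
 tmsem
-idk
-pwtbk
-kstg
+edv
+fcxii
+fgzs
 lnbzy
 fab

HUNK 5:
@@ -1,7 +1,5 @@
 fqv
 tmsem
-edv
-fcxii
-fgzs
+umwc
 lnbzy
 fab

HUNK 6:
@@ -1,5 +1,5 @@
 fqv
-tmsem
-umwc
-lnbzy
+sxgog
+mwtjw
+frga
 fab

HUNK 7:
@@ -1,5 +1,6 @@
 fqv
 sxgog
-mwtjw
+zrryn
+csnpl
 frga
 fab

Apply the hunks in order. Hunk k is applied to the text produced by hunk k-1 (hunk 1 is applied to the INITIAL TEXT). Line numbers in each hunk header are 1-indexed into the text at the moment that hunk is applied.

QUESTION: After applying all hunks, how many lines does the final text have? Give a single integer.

Hunk 1: at line 3 remove [nlaa] add [gch] -> 6 lines: fqv tlhvn sxk gch lnbzy fab
Hunk 2: at line 1 remove [tlhvn,sxk,gch] add [tmsem,npu] -> 5 lines: fqv tmsem npu lnbzy fab
Hunk 3: at line 1 remove [npu] add [idk,pwtbk,kstg] -> 7 lines: fqv tmsem idk pwtbk kstg lnbzy fab
Hunk 4: at line 1 remove [idk,pwtbk,kstg] add [edv,fcxii,fgzs] -> 7 lines: fqv tmsem edv fcxii fgzs lnbzy fab
Hunk 5: at line 1 remove [edv,fcxii,fgzs] add [umwc] -> 5 lines: fqv tmsem umwc lnbzy fab
Hunk 6: at line 1 remove [tmsem,umwc,lnbzy] add [sxgog,mwtjw,frga] -> 5 lines: fqv sxgog mwtjw frga fab
Hunk 7: at line 1 remove [mwtjw] add [zrryn,csnpl] -> 6 lines: fqv sxgog zrryn csnpl frga fab
Final line count: 6

Answer: 6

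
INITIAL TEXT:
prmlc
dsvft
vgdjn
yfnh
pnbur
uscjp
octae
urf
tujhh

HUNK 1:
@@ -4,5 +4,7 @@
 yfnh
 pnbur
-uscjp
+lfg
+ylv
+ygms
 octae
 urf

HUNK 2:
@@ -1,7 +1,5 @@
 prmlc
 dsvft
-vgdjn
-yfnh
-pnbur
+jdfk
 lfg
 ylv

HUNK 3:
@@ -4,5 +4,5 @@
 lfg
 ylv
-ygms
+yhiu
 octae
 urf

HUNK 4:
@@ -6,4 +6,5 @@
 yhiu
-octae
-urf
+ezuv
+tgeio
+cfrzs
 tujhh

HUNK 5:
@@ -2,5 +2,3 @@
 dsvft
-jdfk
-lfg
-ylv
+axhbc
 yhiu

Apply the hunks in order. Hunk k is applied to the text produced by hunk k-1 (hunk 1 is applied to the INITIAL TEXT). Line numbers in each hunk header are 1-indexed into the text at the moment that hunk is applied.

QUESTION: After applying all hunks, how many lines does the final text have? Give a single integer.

Answer: 8

Derivation:
Hunk 1: at line 4 remove [uscjp] add [lfg,ylv,ygms] -> 11 lines: prmlc dsvft vgdjn yfnh pnbur lfg ylv ygms octae urf tujhh
Hunk 2: at line 1 remove [vgdjn,yfnh,pnbur] add [jdfk] -> 9 lines: prmlc dsvft jdfk lfg ylv ygms octae urf tujhh
Hunk 3: at line 4 remove [ygms] add [yhiu] -> 9 lines: prmlc dsvft jdfk lfg ylv yhiu octae urf tujhh
Hunk 4: at line 6 remove [octae,urf] add [ezuv,tgeio,cfrzs] -> 10 lines: prmlc dsvft jdfk lfg ylv yhiu ezuv tgeio cfrzs tujhh
Hunk 5: at line 2 remove [jdfk,lfg,ylv] add [axhbc] -> 8 lines: prmlc dsvft axhbc yhiu ezuv tgeio cfrzs tujhh
Final line count: 8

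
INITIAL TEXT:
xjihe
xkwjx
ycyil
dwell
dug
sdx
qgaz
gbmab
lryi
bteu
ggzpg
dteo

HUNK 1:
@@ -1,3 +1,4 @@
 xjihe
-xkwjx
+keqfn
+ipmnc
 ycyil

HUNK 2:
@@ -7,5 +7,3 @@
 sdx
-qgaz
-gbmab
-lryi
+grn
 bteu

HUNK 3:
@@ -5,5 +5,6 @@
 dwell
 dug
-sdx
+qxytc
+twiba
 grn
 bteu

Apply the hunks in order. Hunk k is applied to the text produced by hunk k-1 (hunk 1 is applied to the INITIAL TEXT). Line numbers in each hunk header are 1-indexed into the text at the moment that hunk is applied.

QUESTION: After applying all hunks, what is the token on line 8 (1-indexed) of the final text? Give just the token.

Hunk 1: at line 1 remove [xkwjx] add [keqfn,ipmnc] -> 13 lines: xjihe keqfn ipmnc ycyil dwell dug sdx qgaz gbmab lryi bteu ggzpg dteo
Hunk 2: at line 7 remove [qgaz,gbmab,lryi] add [grn] -> 11 lines: xjihe keqfn ipmnc ycyil dwell dug sdx grn bteu ggzpg dteo
Hunk 3: at line 5 remove [sdx] add [qxytc,twiba] -> 12 lines: xjihe keqfn ipmnc ycyil dwell dug qxytc twiba grn bteu ggzpg dteo
Final line 8: twiba

Answer: twiba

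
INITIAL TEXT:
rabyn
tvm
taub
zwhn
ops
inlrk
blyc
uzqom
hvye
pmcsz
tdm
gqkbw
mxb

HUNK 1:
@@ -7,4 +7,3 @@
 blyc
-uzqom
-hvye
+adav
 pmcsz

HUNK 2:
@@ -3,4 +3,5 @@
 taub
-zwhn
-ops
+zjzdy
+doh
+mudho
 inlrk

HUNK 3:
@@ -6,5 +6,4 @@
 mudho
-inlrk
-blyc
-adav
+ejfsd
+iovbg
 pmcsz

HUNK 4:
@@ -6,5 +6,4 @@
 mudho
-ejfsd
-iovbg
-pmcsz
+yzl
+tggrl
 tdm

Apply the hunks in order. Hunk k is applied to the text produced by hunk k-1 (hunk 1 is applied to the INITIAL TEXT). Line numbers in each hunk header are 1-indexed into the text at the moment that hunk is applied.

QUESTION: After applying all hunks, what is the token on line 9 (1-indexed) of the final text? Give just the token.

Hunk 1: at line 7 remove [uzqom,hvye] add [adav] -> 12 lines: rabyn tvm taub zwhn ops inlrk blyc adav pmcsz tdm gqkbw mxb
Hunk 2: at line 3 remove [zwhn,ops] add [zjzdy,doh,mudho] -> 13 lines: rabyn tvm taub zjzdy doh mudho inlrk blyc adav pmcsz tdm gqkbw mxb
Hunk 3: at line 6 remove [inlrk,blyc,adav] add [ejfsd,iovbg] -> 12 lines: rabyn tvm taub zjzdy doh mudho ejfsd iovbg pmcsz tdm gqkbw mxb
Hunk 4: at line 6 remove [ejfsd,iovbg,pmcsz] add [yzl,tggrl] -> 11 lines: rabyn tvm taub zjzdy doh mudho yzl tggrl tdm gqkbw mxb
Final line 9: tdm

Answer: tdm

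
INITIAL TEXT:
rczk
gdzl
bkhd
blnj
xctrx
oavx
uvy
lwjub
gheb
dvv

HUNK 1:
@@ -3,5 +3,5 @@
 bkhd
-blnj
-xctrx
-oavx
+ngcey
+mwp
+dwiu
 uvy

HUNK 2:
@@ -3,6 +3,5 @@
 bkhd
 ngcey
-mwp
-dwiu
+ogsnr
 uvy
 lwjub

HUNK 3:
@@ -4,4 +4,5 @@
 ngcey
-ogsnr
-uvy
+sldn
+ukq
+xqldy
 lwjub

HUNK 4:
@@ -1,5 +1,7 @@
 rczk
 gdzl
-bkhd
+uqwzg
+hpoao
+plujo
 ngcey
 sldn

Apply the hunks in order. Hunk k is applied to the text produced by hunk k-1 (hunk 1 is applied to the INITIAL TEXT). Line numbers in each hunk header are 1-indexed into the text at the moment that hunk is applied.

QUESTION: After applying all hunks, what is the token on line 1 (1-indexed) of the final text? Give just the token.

Answer: rczk

Derivation:
Hunk 1: at line 3 remove [blnj,xctrx,oavx] add [ngcey,mwp,dwiu] -> 10 lines: rczk gdzl bkhd ngcey mwp dwiu uvy lwjub gheb dvv
Hunk 2: at line 3 remove [mwp,dwiu] add [ogsnr] -> 9 lines: rczk gdzl bkhd ngcey ogsnr uvy lwjub gheb dvv
Hunk 3: at line 4 remove [ogsnr,uvy] add [sldn,ukq,xqldy] -> 10 lines: rczk gdzl bkhd ngcey sldn ukq xqldy lwjub gheb dvv
Hunk 4: at line 1 remove [bkhd] add [uqwzg,hpoao,plujo] -> 12 lines: rczk gdzl uqwzg hpoao plujo ngcey sldn ukq xqldy lwjub gheb dvv
Final line 1: rczk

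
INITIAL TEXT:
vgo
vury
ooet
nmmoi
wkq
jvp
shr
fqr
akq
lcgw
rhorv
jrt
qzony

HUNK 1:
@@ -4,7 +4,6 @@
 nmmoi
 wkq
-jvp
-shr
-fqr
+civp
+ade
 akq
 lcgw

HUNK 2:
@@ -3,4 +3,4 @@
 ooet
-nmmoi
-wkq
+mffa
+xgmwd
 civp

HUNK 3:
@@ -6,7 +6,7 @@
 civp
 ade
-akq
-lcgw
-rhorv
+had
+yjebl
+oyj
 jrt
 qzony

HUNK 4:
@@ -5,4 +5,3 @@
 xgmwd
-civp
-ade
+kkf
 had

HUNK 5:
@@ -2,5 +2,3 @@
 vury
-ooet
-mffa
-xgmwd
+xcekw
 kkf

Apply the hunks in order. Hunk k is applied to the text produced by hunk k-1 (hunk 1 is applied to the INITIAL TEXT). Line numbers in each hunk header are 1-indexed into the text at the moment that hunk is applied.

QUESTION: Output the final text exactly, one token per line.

Answer: vgo
vury
xcekw
kkf
had
yjebl
oyj
jrt
qzony

Derivation:
Hunk 1: at line 4 remove [jvp,shr,fqr] add [civp,ade] -> 12 lines: vgo vury ooet nmmoi wkq civp ade akq lcgw rhorv jrt qzony
Hunk 2: at line 3 remove [nmmoi,wkq] add [mffa,xgmwd] -> 12 lines: vgo vury ooet mffa xgmwd civp ade akq lcgw rhorv jrt qzony
Hunk 3: at line 6 remove [akq,lcgw,rhorv] add [had,yjebl,oyj] -> 12 lines: vgo vury ooet mffa xgmwd civp ade had yjebl oyj jrt qzony
Hunk 4: at line 5 remove [civp,ade] add [kkf] -> 11 lines: vgo vury ooet mffa xgmwd kkf had yjebl oyj jrt qzony
Hunk 5: at line 2 remove [ooet,mffa,xgmwd] add [xcekw] -> 9 lines: vgo vury xcekw kkf had yjebl oyj jrt qzony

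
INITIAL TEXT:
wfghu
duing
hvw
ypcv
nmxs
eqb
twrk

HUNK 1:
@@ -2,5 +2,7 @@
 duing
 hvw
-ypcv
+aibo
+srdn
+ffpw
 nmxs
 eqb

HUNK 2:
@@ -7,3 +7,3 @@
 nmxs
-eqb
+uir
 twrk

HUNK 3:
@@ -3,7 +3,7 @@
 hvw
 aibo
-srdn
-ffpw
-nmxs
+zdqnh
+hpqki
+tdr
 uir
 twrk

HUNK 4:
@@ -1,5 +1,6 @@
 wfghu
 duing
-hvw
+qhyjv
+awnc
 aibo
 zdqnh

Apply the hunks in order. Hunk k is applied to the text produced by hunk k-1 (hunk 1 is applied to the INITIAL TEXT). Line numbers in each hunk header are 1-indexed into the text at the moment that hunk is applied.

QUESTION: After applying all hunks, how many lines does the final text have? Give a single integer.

Hunk 1: at line 2 remove [ypcv] add [aibo,srdn,ffpw] -> 9 lines: wfghu duing hvw aibo srdn ffpw nmxs eqb twrk
Hunk 2: at line 7 remove [eqb] add [uir] -> 9 lines: wfghu duing hvw aibo srdn ffpw nmxs uir twrk
Hunk 3: at line 3 remove [srdn,ffpw,nmxs] add [zdqnh,hpqki,tdr] -> 9 lines: wfghu duing hvw aibo zdqnh hpqki tdr uir twrk
Hunk 4: at line 1 remove [hvw] add [qhyjv,awnc] -> 10 lines: wfghu duing qhyjv awnc aibo zdqnh hpqki tdr uir twrk
Final line count: 10

Answer: 10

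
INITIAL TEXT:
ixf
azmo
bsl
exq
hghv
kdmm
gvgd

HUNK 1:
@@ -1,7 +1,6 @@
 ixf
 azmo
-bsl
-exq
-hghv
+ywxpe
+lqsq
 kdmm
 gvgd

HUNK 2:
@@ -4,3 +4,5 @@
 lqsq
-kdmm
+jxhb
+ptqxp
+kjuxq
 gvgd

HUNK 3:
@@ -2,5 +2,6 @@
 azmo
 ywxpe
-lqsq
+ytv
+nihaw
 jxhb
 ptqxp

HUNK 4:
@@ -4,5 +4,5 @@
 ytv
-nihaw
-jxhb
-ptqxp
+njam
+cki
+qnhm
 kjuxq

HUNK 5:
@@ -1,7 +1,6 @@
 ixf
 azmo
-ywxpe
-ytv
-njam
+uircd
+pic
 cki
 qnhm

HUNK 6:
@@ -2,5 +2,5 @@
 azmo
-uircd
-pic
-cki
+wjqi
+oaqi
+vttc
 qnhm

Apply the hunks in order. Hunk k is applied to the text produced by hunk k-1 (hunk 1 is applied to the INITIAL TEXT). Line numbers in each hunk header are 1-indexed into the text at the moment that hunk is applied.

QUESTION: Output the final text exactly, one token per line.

Answer: ixf
azmo
wjqi
oaqi
vttc
qnhm
kjuxq
gvgd

Derivation:
Hunk 1: at line 1 remove [bsl,exq,hghv] add [ywxpe,lqsq] -> 6 lines: ixf azmo ywxpe lqsq kdmm gvgd
Hunk 2: at line 4 remove [kdmm] add [jxhb,ptqxp,kjuxq] -> 8 lines: ixf azmo ywxpe lqsq jxhb ptqxp kjuxq gvgd
Hunk 3: at line 2 remove [lqsq] add [ytv,nihaw] -> 9 lines: ixf azmo ywxpe ytv nihaw jxhb ptqxp kjuxq gvgd
Hunk 4: at line 4 remove [nihaw,jxhb,ptqxp] add [njam,cki,qnhm] -> 9 lines: ixf azmo ywxpe ytv njam cki qnhm kjuxq gvgd
Hunk 5: at line 1 remove [ywxpe,ytv,njam] add [uircd,pic] -> 8 lines: ixf azmo uircd pic cki qnhm kjuxq gvgd
Hunk 6: at line 2 remove [uircd,pic,cki] add [wjqi,oaqi,vttc] -> 8 lines: ixf azmo wjqi oaqi vttc qnhm kjuxq gvgd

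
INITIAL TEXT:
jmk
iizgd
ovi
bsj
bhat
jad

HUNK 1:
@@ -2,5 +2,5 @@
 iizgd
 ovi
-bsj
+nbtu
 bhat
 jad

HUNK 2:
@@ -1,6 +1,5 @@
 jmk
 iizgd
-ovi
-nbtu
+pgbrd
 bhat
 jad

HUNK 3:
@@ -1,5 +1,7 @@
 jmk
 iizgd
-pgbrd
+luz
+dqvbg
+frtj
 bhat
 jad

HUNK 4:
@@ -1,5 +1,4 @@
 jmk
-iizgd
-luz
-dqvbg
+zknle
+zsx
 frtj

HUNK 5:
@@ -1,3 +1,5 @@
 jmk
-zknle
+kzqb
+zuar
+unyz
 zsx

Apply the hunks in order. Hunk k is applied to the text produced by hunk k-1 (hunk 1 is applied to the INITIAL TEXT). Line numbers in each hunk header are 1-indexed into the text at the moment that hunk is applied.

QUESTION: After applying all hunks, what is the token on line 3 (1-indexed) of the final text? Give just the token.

Answer: zuar

Derivation:
Hunk 1: at line 2 remove [bsj] add [nbtu] -> 6 lines: jmk iizgd ovi nbtu bhat jad
Hunk 2: at line 1 remove [ovi,nbtu] add [pgbrd] -> 5 lines: jmk iizgd pgbrd bhat jad
Hunk 3: at line 1 remove [pgbrd] add [luz,dqvbg,frtj] -> 7 lines: jmk iizgd luz dqvbg frtj bhat jad
Hunk 4: at line 1 remove [iizgd,luz,dqvbg] add [zknle,zsx] -> 6 lines: jmk zknle zsx frtj bhat jad
Hunk 5: at line 1 remove [zknle] add [kzqb,zuar,unyz] -> 8 lines: jmk kzqb zuar unyz zsx frtj bhat jad
Final line 3: zuar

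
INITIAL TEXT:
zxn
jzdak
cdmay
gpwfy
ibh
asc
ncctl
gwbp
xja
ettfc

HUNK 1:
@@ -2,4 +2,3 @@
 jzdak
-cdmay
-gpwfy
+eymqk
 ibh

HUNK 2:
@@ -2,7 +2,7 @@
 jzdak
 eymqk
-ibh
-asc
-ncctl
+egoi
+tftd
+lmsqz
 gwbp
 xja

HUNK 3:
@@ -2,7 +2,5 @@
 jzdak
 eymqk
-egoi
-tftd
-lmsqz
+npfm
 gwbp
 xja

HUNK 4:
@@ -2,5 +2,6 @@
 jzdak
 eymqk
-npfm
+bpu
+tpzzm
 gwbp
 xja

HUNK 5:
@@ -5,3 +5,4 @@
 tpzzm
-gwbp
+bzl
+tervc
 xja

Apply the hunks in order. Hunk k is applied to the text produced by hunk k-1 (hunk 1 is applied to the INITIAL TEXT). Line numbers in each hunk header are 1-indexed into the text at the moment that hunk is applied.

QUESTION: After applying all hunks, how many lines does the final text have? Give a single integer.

Hunk 1: at line 2 remove [cdmay,gpwfy] add [eymqk] -> 9 lines: zxn jzdak eymqk ibh asc ncctl gwbp xja ettfc
Hunk 2: at line 2 remove [ibh,asc,ncctl] add [egoi,tftd,lmsqz] -> 9 lines: zxn jzdak eymqk egoi tftd lmsqz gwbp xja ettfc
Hunk 3: at line 2 remove [egoi,tftd,lmsqz] add [npfm] -> 7 lines: zxn jzdak eymqk npfm gwbp xja ettfc
Hunk 4: at line 2 remove [npfm] add [bpu,tpzzm] -> 8 lines: zxn jzdak eymqk bpu tpzzm gwbp xja ettfc
Hunk 5: at line 5 remove [gwbp] add [bzl,tervc] -> 9 lines: zxn jzdak eymqk bpu tpzzm bzl tervc xja ettfc
Final line count: 9

Answer: 9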